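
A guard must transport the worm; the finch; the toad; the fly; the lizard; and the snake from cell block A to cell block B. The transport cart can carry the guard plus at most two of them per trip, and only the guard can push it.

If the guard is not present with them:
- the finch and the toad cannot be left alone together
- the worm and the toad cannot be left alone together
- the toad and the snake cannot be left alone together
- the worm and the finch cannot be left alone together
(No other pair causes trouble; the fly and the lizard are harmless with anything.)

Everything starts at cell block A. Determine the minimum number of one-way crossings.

9

Counting alone: the guard can take at most 2 across per trip to cell block B, so moving all 6 needs at least 3 loaded trips out, with a return between consecutive ones — at least 5 crossings.
The safety rule pushes this higher. Following every safe sequence of crossings, the most of the 6 that can be at cell block B as the transport cart arrives there on crossings 5, 7 is 4, 5 respectively — never all 6.
So no plan with fewer than 9 crossings exists, and this one achieves 9:
1. Guard goes to cell block B with the toad and the worm.
2. Guard goes back to cell block A with the worm.
3. Guard goes to cell block B with the fly and the worm.
4. Guard goes back to cell block A with the worm.
5. Guard goes to cell block B with the lizard and the worm.
6. Guard goes back to cell block A with the worm.
7. Guard goes to cell block B with the snake and the worm.
8. Guard goes back to cell block A with the toad.
9. Guard goes to cell block B with the finch and the toad.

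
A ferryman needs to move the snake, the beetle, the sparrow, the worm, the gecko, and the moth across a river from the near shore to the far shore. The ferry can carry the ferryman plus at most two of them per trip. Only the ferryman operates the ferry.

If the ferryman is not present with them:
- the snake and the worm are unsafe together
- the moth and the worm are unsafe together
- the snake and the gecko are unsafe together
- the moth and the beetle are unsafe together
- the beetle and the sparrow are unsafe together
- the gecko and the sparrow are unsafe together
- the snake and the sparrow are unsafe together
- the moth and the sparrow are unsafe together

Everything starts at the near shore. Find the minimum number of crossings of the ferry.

impossible

Whatever the first load, the items left behind include a forbidden pair without the ferryman. No opening move is safe, so no plan exists.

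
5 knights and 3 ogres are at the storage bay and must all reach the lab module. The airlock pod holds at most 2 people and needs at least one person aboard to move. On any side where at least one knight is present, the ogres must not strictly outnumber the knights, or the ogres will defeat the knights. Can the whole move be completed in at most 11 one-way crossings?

Counting alone: each trip to the lab module takes at most 2 across and each return brings at least 1 back, so after t trips out (and t−1 returns) at most 2t − (t−1) of the 8 are across; that first reaches 8 at t = 7, so at least 13 crossings are needed.
Since 11 < 13, 11 crossings cannot be enough. (The shortest complete plan in fact takes 13:)
1. 2 ogres → the lab module.  (the storage bay: 5K 1O; the lab module: 0K 2O)
2. 1 ogre ← the storage bay.  (the storage bay: 5K 2O; the lab module: 0K 1O)
3. 2 ogres → the lab module.  (the storage bay: 5K 0O; the lab module: 0K 3O)
4. 1 ogre ← the storage bay.  (the storage bay: 5K 1O; the lab module: 0K 2O)
5. 2 knights → the lab module.  (the storage bay: 3K 1O; the lab module: 2K 2O)
6. 1 ogre ← the storage bay.  (the storage bay: 3K 2O; the lab module: 2K 1O)
7. 1 knight and 1 ogre → the lab module.  (the storage bay: 2K 1O; the lab module: 3K 2O)
8. 1 ogre ← the storage bay.  (the storage bay: 2K 2O; the lab module: 3K 1O)
9. 2 ogres → the lab module.  (the storage bay: 2K 0O; the lab module: 3K 3O)
10. 1 ogre ← the storage bay.  (the storage bay: 2K 1O; the lab module: 3K 2O)
11. 1 knight and 1 ogre → the lab module.  (the storage bay: 1K 0O; the lab module: 4K 3O)
12. 1 ogre ← the storage bay.  (the storage bay: 1K 1O; the lab module: 4K 2O)
13. 1 knight and 1 ogre → the lab module.  (the storage bay: 0K 0O; the lab module: 5K 3O)

No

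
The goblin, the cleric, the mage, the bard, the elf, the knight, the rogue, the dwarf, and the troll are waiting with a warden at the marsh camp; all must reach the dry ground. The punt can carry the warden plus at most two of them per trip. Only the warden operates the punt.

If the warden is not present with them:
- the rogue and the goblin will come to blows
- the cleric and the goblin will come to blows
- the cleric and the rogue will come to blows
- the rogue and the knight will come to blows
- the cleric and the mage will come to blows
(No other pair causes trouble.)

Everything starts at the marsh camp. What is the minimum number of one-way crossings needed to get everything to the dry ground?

Counting alone: the warden can take at most 2 across per trip to the dry ground, so moving all 9 needs at least 5 loaded trips out, with a return between consecutive ones — at least 9 crossings.
The safety rule pushes this higher. Following every safe sequence of crossings, the most of the 9 that can be at the dry ground as the punt arrives there on crossings 9, 11, 13 is 6, 7, 8 respectively — never all 9.
So no plan with fewer than 15 crossings exists, and this one achieves 15:
1. Warden goes to the dry ground with the cleric and the rogue.  [the marsh camp: the bard, the dwarf, the elf, the goblin, the knight, the mage, the troll | the dry ground: the cleric, the rogue]
2. Warden goes back to the marsh camp with the cleric.  [the marsh camp: the bard, the cleric, the dwarf, the elf, the goblin, the knight, the mage, the troll | the dry ground: the rogue]
3. Warden goes to the dry ground with the goblin and the mage.  [the marsh camp: the bard, the cleric, the dwarf, the elf, the knight, the troll | the dry ground: the goblin, the mage, the rogue]
4. Warden goes back to the marsh camp with the goblin.  [the marsh camp: the bard, the cleric, the dwarf, the elf, the goblin, the knight, the troll | the dry ground: the mage, the rogue]
5. Warden goes to the dry ground with the bard and the goblin.  [the marsh camp: the cleric, the dwarf, the elf, the knight, the troll | the dry ground: the bard, the goblin, the mage, the rogue]
6. Warden goes back to the marsh camp with the goblin.  [the marsh camp: the cleric, the dwarf, the elf, the goblin, the knight, the troll | the dry ground: the bard, the mage, the rogue]
7. Warden goes to the dry ground with the elf and the goblin.  [the marsh camp: the cleric, the dwarf, the knight, the troll | the dry ground: the bard, the elf, the goblin, the mage, the rogue]
8. Warden goes back to the marsh camp with the goblin.  [the marsh camp: the cleric, the dwarf, the goblin, the knight, the troll | the dry ground: the bard, the elf, the mage, the rogue]
9. Warden goes to the dry ground with the goblin and the knight.  [the marsh camp: the cleric, the dwarf, the troll | the dry ground: the bard, the elf, the goblin, the knight, the mage, the rogue]
10. Warden goes back to the marsh camp with the rogue.  [the marsh camp: the cleric, the dwarf, the rogue, the troll | the dry ground: the bard, the elf, the goblin, the knight, the mage]
11. Warden goes to the dry ground with the cleric and the dwarf.  [the marsh camp: the rogue, the troll | the dry ground: the bard, the cleric, the dwarf, the elf, the goblin, the knight, the mage]
12. Warden goes back to the marsh camp with the cleric.  [the marsh camp: the cleric, the rogue, the troll | the dry ground: the bard, the dwarf, the elf, the goblin, the knight, the mage]
13. Warden goes to the dry ground with the cleric and the troll.  [the marsh camp: the rogue | the dry ground: the bard, the cleric, the dwarf, the elf, the goblin, the knight, the mage, the troll]
14. Warden goes back to the marsh camp with the cleric.  [the marsh camp: the cleric, the rogue | the dry ground: the bard, the dwarf, the elf, the goblin, the knight, the mage, the troll]
15. Warden goes to the dry ground with the cleric and the rogue.  [the marsh camp: — | the dry ground: the bard, the cleric, the dwarf, the elf, the goblin, the knight, the mage, the rogue, the troll]

15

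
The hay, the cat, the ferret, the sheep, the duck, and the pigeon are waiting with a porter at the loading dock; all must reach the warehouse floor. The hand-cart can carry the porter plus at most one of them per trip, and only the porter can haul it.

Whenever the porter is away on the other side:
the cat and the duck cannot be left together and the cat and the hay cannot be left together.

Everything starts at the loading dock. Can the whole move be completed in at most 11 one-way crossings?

No

Counting alone: the porter can take at most 1 across per trip to the warehouse floor, so moving all 6 needs at least 6 loaded trips out, with a return between consecutive ones — at least 11 crossings.
The safety rule pushes this higher. Following every safe sequence of crossings, the most of the 6 that can be at the warehouse floor as the hand-cart arrives there on crossing 11 is 5 — never all 6.
So the move cannot be finished within 11 crossings. (The shortest complete plan takes 13:)
1. Porter goes to the warehouse floor with the cat.  [the loading dock: the duck, the ferret, the hay, the pigeon, the sheep | the warehouse floor: the cat]
2. Porter goes back to the loading dock alone.  [the loading dock: the duck, the ferret, the hay, the pigeon, the sheep | the warehouse floor: the cat]
3. Porter goes to the warehouse floor with the hay.  [the loading dock: the duck, the ferret, the pigeon, the sheep | the warehouse floor: the cat, the hay]
4. Porter goes back to the loading dock with the cat.  [the loading dock: the cat, the duck, the ferret, the pigeon, the sheep | the warehouse floor: the hay]
5. Porter goes to the warehouse floor with the duck.  [the loading dock: the cat, the ferret, the pigeon, the sheep | the warehouse floor: the duck, the hay]
6. Porter goes back to the loading dock alone.  [the loading dock: the cat, the ferret, the pigeon, the sheep | the warehouse floor: the duck, the hay]
7. Porter goes to the warehouse floor with the ferret.  [the loading dock: the cat, the pigeon, the sheep | the warehouse floor: the duck, the ferret, the hay]
8. Porter goes back to the loading dock alone.  [the loading dock: the cat, the pigeon, the sheep | the warehouse floor: the duck, the ferret, the hay]
9. Porter goes to the warehouse floor with the sheep.  [the loading dock: the cat, the pigeon | the warehouse floor: the duck, the ferret, the hay, the sheep]
10. Porter goes back to the loading dock alone.  [the loading dock: the cat, the pigeon | the warehouse floor: the duck, the ferret, the hay, the sheep]
11. Porter goes to the warehouse floor with the pigeon.  [the loading dock: the cat | the warehouse floor: the duck, the ferret, the hay, the pigeon, the sheep]
12. Porter goes back to the loading dock alone.  [the loading dock: the cat | the warehouse floor: the duck, the ferret, the hay, the pigeon, the sheep]
13. Porter goes to the warehouse floor with the cat.  [the loading dock: — | the warehouse floor: the cat, the duck, the ferret, the hay, the pigeon, the sheep]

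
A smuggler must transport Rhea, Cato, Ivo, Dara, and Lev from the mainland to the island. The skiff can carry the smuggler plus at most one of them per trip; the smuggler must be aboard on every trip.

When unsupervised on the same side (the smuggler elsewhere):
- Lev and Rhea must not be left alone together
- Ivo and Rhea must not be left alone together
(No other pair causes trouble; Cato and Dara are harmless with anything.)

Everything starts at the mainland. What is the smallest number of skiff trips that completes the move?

Counting alone: the smuggler can take at most 1 across per trip to the island, so moving all 5 needs at least 5 loaded trips out, with a return between consecutive ones — at least 9 crossings.
The safety rule pushes this higher. Following every safe sequence of crossings, the most of the 5 that can be at the island as the skiff arrives there on crossing 9 is 4 — never all 5.
So no plan with fewer than 11 crossings exists, and this one achieves 11:
1. Smuggler goes to the island with Rhea.  [the mainland: Cato, Dara, Ivo, Lev | the island: Rhea]
2. Smuggler goes back to the mainland alone.  [the mainland: Cato, Dara, Ivo, Lev | the island: Rhea]
3. Smuggler goes to the island with Cato.  [the mainland: Dara, Ivo, Lev | the island: Cato, Rhea]
4. Smuggler goes back to the mainland alone.  [the mainland: Dara, Ivo, Lev | the island: Cato, Rhea]
5. Smuggler goes to the island with Ivo.  [the mainland: Dara, Lev | the island: Cato, Ivo, Rhea]
6. Smuggler goes back to the mainland with Rhea.  [the mainland: Dara, Lev, Rhea | the island: Cato, Ivo]
7. Smuggler goes to the island with Lev.  [the mainland: Dara, Rhea | the island: Cato, Ivo, Lev]
8. Smuggler goes back to the mainland alone.  [the mainland: Dara, Rhea | the island: Cato, Ivo, Lev]
9. Smuggler goes to the island with Dara.  [the mainland: Rhea | the island: Cato, Dara, Ivo, Lev]
10. Smuggler goes back to the mainland alone.  [the mainland: Rhea | the island: Cato, Dara, Ivo, Lev]
11. Smuggler goes to the island with Rhea.  [the mainland: — | the island: Cato, Dara, Ivo, Lev, Rhea]

11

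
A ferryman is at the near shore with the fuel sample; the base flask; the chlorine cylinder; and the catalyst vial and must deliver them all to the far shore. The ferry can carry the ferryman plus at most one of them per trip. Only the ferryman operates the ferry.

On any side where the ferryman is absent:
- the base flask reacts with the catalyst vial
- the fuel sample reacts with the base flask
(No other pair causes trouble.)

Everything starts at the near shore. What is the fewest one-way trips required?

Counting alone: the ferryman can take at most 1 across per trip to the far shore, so moving all 4 needs at least 4 loaded trips out, with a return between consecutive ones — at least 7 crossings.
The safety rule pushes this higher. Following every safe sequence of crossings, the most of the 4 that can be at the far shore as the ferry arrives there on crossing 7 is 3 — never all 4.
So no plan with fewer than 9 crossings exists, and this one achieves 9:
1. Ferryman goes to the far shore with the base flask.  [the near shore: the catalyst vial, the chlorine cylinder, the fuel sample | the far shore: the base flask]
2. Ferryman goes back to the near shore alone.  [the near shore: the catalyst vial, the chlorine cylinder, the fuel sample | the far shore: the base flask]
3. Ferryman goes to the far shore with the fuel sample.  [the near shore: the catalyst vial, the chlorine cylinder | the far shore: the base flask, the fuel sample]
4. Ferryman goes back to the near shore with the base flask.  [the near shore: the base flask, the catalyst vial, the chlorine cylinder | the far shore: the fuel sample]
5. Ferryman goes to the far shore with the catalyst vial.  [the near shore: the base flask, the chlorine cylinder | the far shore: the catalyst vial, the fuel sample]
6. Ferryman goes back to the near shore alone.  [the near shore: the base flask, the chlorine cylinder | the far shore: the catalyst vial, the fuel sample]
7. Ferryman goes to the far shore with the chlorine cylinder.  [the near shore: the base flask | the far shore: the catalyst vial, the chlorine cylinder, the fuel sample]
8. Ferryman goes back to the near shore alone.  [the near shore: the base flask | the far shore: the catalyst vial, the chlorine cylinder, the fuel sample]
9. Ferryman goes to the far shore with the base flask.  [the near shore: — | the far shore: the base flask, the catalyst vial, the chlorine cylinder, the fuel sample]

9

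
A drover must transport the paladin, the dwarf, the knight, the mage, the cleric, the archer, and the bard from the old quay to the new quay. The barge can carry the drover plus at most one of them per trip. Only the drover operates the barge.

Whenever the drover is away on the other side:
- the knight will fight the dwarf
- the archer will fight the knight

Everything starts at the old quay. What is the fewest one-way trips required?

15

Counting alone: the drover can take at most 1 across per trip to the new quay, so moving all 7 needs at least 7 loaded trips out, with a return between consecutive ones — at least 13 crossings.
The safety rule pushes this higher. Following every safe sequence of crossings, the most of the 7 that can be at the new quay as the barge arrives there on crossing 13 is 6 — never all 7.
So no plan with fewer than 15 crossings exists, and this one achieves 15:
1. Drover goes to the new quay with the knight.  [the old quay: the archer, the bard, the cleric, the dwarf, the mage, the paladin | the new quay: the knight]
2. Drover goes back to the old quay alone.  [the old quay: the archer, the bard, the cleric, the dwarf, the mage, the paladin | the new quay: the knight]
3. Drover goes to the new quay with the paladin.  [the old quay: the archer, the bard, the cleric, the dwarf, the mage | the new quay: the knight, the paladin]
4. Drover goes back to the old quay alone.  [the old quay: the archer, the bard, the cleric, the dwarf, the mage | the new quay: the knight, the paladin]
5. Drover goes to the new quay with the dwarf.  [the old quay: the archer, the bard, the cleric, the mage | the new quay: the dwarf, the knight, the paladin]
6. Drover goes back to the old quay with the knight.  [the old quay: the archer, the bard, the cleric, the knight, the mage | the new quay: the dwarf, the paladin]
7. Drover goes to the new quay with the archer.  [the old quay: the bard, the cleric, the knight, the mage | the new quay: the archer, the dwarf, the paladin]
8. Drover goes back to the old quay alone.  [the old quay: the bard, the cleric, the knight, the mage | the new quay: the archer, the dwarf, the paladin]
9. Drover goes to the new quay with the mage.  [the old quay: the bard, the cleric, the knight | the new quay: the archer, the dwarf, the mage, the paladin]
10. Drover goes back to the old quay alone.  [the old quay: the bard, the cleric, the knight | the new quay: the archer, the dwarf, the mage, the paladin]
11. Drover goes to the new quay with the cleric.  [the old quay: the bard, the knight | the new quay: the archer, the cleric, the dwarf, the mage, the paladin]
12. Drover goes back to the old quay alone.  [the old quay: the bard, the knight | the new quay: the archer, the cleric, the dwarf, the mage, the paladin]
13. Drover goes to the new quay with the bard.  [the old quay: the knight | the new quay: the archer, the bard, the cleric, the dwarf, the mage, the paladin]
14. Drover goes back to the old quay alone.  [the old quay: the knight | the new quay: the archer, the bard, the cleric, the dwarf, the mage, the paladin]
15. Drover goes to the new quay with the knight.  [the old quay: — | the new quay: the archer, the bard, the cleric, the dwarf, the knight, the mage, the paladin]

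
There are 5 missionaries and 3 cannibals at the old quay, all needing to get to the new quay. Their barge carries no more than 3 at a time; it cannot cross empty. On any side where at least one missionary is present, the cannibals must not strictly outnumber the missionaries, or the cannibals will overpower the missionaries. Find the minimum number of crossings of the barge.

7

Counting alone: each trip to the new quay takes at most 3 across and each return brings at least 1 back, so after t trips out (and t−1 returns) at most 3t − (t−1) of the 8 are across; that first reaches 8 at t = 4, so at least 7 crossings are needed.
The plan below uses exactly 7 crossings, so it is optimal:
1. 2 cannibals → the new quay.  (the old quay: 5M 1C; the new quay: 0M 2C)
2. 1 cannibal ← the old quay.  (the old quay: 5M 2C; the new quay: 0M 1C)
3. 2 missionaries and 1 cannibal → the new quay.  (the old quay: 3M 1C; the new quay: 2M 2C)
4. 1 cannibal ← the old quay.  (the old quay: 3M 2C; the new quay: 2M 1C)
5. 1 missionary and 2 cannibals → the new quay.  (the old quay: 2M 0C; the new quay: 3M 3C)
6. 1 cannibal ← the old quay.  (the old quay: 2M 1C; the new quay: 3M 2C)
7. 2 missionaries and 1 cannibal → the new quay.  (the old quay: 0M 0C; the new quay: 5M 3C)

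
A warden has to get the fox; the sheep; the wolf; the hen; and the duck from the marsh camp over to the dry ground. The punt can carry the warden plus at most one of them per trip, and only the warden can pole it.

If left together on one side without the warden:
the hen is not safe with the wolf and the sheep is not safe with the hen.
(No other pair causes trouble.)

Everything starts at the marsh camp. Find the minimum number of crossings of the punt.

11

Counting alone: the warden can take at most 1 across per trip to the dry ground, so moving all 5 needs at least 5 loaded trips out, with a return between consecutive ones — at least 9 crossings.
The safety rule pushes this higher. Following every safe sequence of crossings, the most of the 5 that can be at the dry ground as the punt arrives there on crossing 9 is 4 — never all 5.
So no plan with fewer than 11 crossings exists, and this one achieves 11:
1. Warden goes to the dry ground with the hen.  [the marsh camp: the duck, the fox, the sheep, the wolf | the dry ground: the hen]
2. Warden goes back to the marsh camp alone.  [the marsh camp: the duck, the fox, the sheep, the wolf | the dry ground: the hen]
3. Warden goes to the dry ground with the fox.  [the marsh camp: the duck, the sheep, the wolf | the dry ground: the fox, the hen]
4. Warden goes back to the marsh camp alone.  [the marsh camp: the duck, the sheep, the wolf | the dry ground: the fox, the hen]
5. Warden goes to the dry ground with the sheep.  [the marsh camp: the duck, the wolf | the dry ground: the fox, the hen, the sheep]
6. Warden goes back to the marsh camp with the hen.  [the marsh camp: the duck, the hen, the wolf | the dry ground: the fox, the sheep]
7. Warden goes to the dry ground with the wolf.  [the marsh camp: the duck, the hen | the dry ground: the fox, the sheep, the wolf]
8. Warden goes back to the marsh camp alone.  [the marsh camp: the duck, the hen | the dry ground: the fox, the sheep, the wolf]
9. Warden goes to the dry ground with the duck.  [the marsh camp: the hen | the dry ground: the duck, the fox, the sheep, the wolf]
10. Warden goes back to the marsh camp alone.  [the marsh camp: the hen | the dry ground: the duck, the fox, the sheep, the wolf]
11. Warden goes to the dry ground with the hen.  [the marsh camp: — | the dry ground: the duck, the fox, the hen, the sheep, the wolf]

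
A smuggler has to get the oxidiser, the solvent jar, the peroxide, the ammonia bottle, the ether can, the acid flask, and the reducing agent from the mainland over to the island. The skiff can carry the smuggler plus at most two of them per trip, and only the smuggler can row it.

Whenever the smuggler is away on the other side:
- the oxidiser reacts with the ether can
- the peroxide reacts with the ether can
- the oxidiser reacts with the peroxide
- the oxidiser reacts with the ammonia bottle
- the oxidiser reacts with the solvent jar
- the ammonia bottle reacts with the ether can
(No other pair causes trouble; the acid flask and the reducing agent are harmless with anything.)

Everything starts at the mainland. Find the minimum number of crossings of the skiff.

Counting alone: the smuggler can take at most 2 across per trip to the island, so moving all 7 needs at least 4 loaded trips out, with a return between consecutive ones — at least 7 crossings.
The safety rule pushes this higher. Following every safe sequence of crossings, the most of the 7 that can be at the island as the skiff arrives there on crossings 7, 9 is 5, 6 respectively — never all 7.
So no plan with fewer than 11 crossings exists, and this one achieves 11:
1. Smuggler goes to the island with the ether can and the oxidiser.
2. Smuggler goes back to the mainland with the oxidiser.
3. Smuggler goes to the island with the oxidiser and the solvent jar.
4. Smuggler goes back to the mainland with the oxidiser.
5. Smuggler goes to the island with the acid flask and the oxidiser.
6. Smuggler goes back to the mainland with the oxidiser.
7. Smuggler goes to the island with the oxidiser and the reducing agent.
8. Smuggler goes back to the mainland with the oxidiser.
9. Smuggler goes to the island with the ammonia bottle and the peroxide.
10. Smuggler goes back to the mainland with the ether can.
11. Smuggler goes to the island with the ether can and the oxidiser.

11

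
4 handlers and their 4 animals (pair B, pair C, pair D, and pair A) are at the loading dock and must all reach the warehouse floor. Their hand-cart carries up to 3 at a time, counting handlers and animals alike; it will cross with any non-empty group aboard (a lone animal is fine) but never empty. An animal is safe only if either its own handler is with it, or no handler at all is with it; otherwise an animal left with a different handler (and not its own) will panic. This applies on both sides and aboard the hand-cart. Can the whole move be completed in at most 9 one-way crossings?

Yes — this plan uses 9 crossings (≤ 9):
1. animal B and handler B cross → the warehouse floor.
2. handler B crosses ← the loading dock.
3. animal C, handler B, and handler C cross → the warehouse floor.
4. animal B and handler B cross ← the loading dock.
5. handler A, handler B, and handler D cross → the warehouse floor.
6. animal C crosses ← the loading dock.
7. animal B and animal C cross → the warehouse floor.
8. animal B crosses ← the loading dock.
9. animal A, animal B, and animal D cross → the warehouse floor.

Yes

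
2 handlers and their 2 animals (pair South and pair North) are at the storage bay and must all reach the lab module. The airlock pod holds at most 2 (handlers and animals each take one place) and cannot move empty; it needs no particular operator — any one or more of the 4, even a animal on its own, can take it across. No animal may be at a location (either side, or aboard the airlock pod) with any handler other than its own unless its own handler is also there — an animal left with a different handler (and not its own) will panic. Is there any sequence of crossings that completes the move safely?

Yes

1. animal South and handler South cross → the lab module.
2. handler South crosses ← the storage bay.
3. handler North and handler South cross → the lab module.
4. handler North crosses ← the storage bay.
5. animal North and handler North cross → the lab module.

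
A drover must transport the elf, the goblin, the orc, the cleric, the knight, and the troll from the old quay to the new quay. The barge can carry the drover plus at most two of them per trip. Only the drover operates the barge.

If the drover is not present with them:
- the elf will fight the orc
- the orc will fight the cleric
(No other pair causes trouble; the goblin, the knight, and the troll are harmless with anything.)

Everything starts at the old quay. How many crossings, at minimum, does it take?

5

Counting alone: the drover can take at most 2 across per trip to the new quay, so moving all 6 needs at least 3 loaded trips out, with a return between consecutive ones — at least 5 crossings.
The plan below uses exactly 5 crossings, so it is optimal:
1. Drover goes to the new quay with the cleric and the elf.
2. Drover goes back to the old quay alone.
3. Drover goes to the new quay with the goblin and the knight.
4. Drover goes back to the old quay alone.
5. Drover goes to the new quay with the orc and the troll.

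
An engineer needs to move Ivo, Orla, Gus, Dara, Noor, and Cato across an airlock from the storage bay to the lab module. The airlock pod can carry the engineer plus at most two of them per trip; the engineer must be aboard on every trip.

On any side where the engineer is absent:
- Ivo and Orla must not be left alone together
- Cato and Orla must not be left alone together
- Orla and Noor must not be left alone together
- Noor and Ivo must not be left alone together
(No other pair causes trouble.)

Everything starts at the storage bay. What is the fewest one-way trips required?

Counting alone: the engineer can take at most 2 across per trip to the lab module, so moving all 6 needs at least 3 loaded trips out, with a return between consecutive ones — at least 5 crossings.
The safety rule pushes this higher. Following every safe sequence of crossings, the most of the 6 that can be at the lab module as the airlock pod arrives there on crossings 5, 7 is 4, 5 respectively — never all 6.
So no plan with fewer than 9 crossings exists, and this one achieves 9:
1. Engineer goes to the lab module with Ivo and Orla.  [the storage bay: Cato, Dara, Gus, Noor | the lab module: Ivo, Orla]
2. Engineer goes back to the storage bay with Ivo.  [the storage bay: Cato, Dara, Gus, Ivo, Noor | the lab module: Orla]
3. Engineer goes to the lab module with Gus and Ivo.  [the storage bay: Cato, Dara, Noor | the lab module: Gus, Ivo, Orla]
4. Engineer goes back to the storage bay with Ivo.  [the storage bay: Cato, Dara, Ivo, Noor | the lab module: Gus, Orla]
5. Engineer goes to the lab module with Dara and Ivo.  [the storage bay: Cato, Noor | the lab module: Dara, Gus, Ivo, Orla]
6. Engineer goes back to the storage bay with Ivo.  [the storage bay: Cato, Ivo, Noor | the lab module: Dara, Gus, Orla]
7. Engineer goes to the lab module with Cato and Ivo.  [the storage bay: Noor | the lab module: Cato, Dara, Gus, Ivo, Orla]
8. Engineer goes back to the storage bay with Orla.  [the storage bay: Noor, Orla | the lab module: Cato, Dara, Gus, Ivo]
9. Engineer goes to the lab module with Noor and Orla.  [the storage bay: — | the lab module: Cato, Dara, Gus, Ivo, Noor, Orla]

9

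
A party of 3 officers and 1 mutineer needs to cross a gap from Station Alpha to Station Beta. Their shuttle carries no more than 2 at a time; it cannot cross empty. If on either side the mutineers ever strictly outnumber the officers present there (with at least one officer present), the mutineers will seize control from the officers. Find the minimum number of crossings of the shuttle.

Counting alone: each trip to Station Beta takes at most 2 across and each return brings at least 1 back, so after t trips out (and t−1 returns) at most 2t − (t−1) of the 4 are across; that first reaches 4 at t = 3, so at least 5 crossings are needed.
The plan below uses exactly 5 crossings, so it is optimal:
1. 1 officer and 1 mutineer → Station Beta.  (Station Alpha: 2O 0M; Station Beta: 1O 1M)
2. 1 mutineer ← Station Alpha.  (Station Alpha: 2O 1M; Station Beta: 1O 0M)
3. 1 officer and 1 mutineer → Station Beta.  (Station Alpha: 1O 0M; Station Beta: 2O 1M)
4. 1 mutineer ← Station Alpha.  (Station Alpha: 1O 1M; Station Beta: 2O 0M)
5. 1 officer and 1 mutineer → Station Beta.  (Station Alpha: 0O 0M; Station Beta: 3O 1M)

5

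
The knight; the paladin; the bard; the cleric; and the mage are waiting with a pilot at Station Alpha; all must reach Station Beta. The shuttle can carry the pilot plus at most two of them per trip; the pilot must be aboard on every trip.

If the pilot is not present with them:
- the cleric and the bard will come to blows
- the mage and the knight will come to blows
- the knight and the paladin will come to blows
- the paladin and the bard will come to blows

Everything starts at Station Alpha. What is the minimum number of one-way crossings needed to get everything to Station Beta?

7

Counting alone: the pilot can take at most 2 across per trip to Station Beta, so moving all 5 needs at least 3 loaded trips out, with a return between consecutive ones — at least 5 crossings.
The safety rule pushes this higher. Following every safe sequence of crossings, the most of the 5 that can be at Station Beta as the shuttle arrives there on crossing 5 is 4 — never all 5.
So no plan with fewer than 7 crossings exists, and this one achieves 7:
1. Pilot goes to Station Beta with the bard and the knight.  [Station Alpha: the cleric, the mage, the paladin | Station Beta: the bard, the knight]
2. Pilot goes back to Station Alpha alone.  [Station Alpha: the cleric, the mage, the paladin | Station Beta: the bard, the knight]
3. Pilot goes to Station Beta with the paladin.  [Station Alpha: the cleric, the mage | Station Beta: the bard, the knight, the paladin]
4. Pilot goes back to Station Alpha with the bard and the knight.  [Station Alpha: the bard, the cleric, the knight, the mage | Station Beta: the paladin]
5. Pilot goes to Station Beta with the cleric and the mage.  [Station Alpha: the bard, the knight | Station Beta: the cleric, the mage, the paladin]
6. Pilot goes back to Station Alpha alone.  [Station Alpha: the bard, the knight | Station Beta: the cleric, the mage, the paladin]
7. Pilot goes to Station Beta with the bard and the knight.  [Station Alpha: — | Station Beta: the bard, the cleric, the knight, the mage, the paladin]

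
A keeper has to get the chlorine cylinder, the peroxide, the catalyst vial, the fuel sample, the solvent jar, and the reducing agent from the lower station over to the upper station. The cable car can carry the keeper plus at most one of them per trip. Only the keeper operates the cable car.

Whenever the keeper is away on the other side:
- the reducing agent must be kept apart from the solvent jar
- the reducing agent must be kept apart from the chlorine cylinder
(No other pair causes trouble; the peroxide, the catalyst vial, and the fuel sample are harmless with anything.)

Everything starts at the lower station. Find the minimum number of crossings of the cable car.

Counting alone: the keeper can take at most 1 across per trip to the upper station, so moving all 6 needs at least 6 loaded trips out, with a return between consecutive ones — at least 11 crossings.
The safety rule pushes this higher. Following every safe sequence of crossings, the most of the 6 that can be at the upper station as the cable car arrives there on crossing 11 is 5 — never all 6.
So no plan with fewer than 13 crossings exists, and this one achieves 13:
1. Keeper goes to the upper station with the reducing agent.  [the lower station: the catalyst vial, the chlorine cylinder, the fuel sample, the peroxide, the solvent jar | the upper station: the reducing agent]
2. Keeper goes back to the lower station alone.  [the lower station: the catalyst vial, the chlorine cylinder, the fuel sample, the peroxide, the solvent jar | the upper station: the reducing agent]
3. Keeper goes to the upper station with the chlorine cylinder.  [the lower station: the catalyst vial, the fuel sample, the peroxide, the solvent jar | the upper station: the chlorine cylinder, the reducing agent]
4. Keeper goes back to the lower station with the reducing agent.  [the lower station: the catalyst vial, the fuel sample, the peroxide, the reducing agent, the solvent jar | the upper station: the chlorine cylinder]
5. Keeper goes to the upper station with the solvent jar.  [the lower station: the catalyst vial, the fuel sample, the peroxide, the reducing agent | the upper station: the chlorine cylinder, the solvent jar]
6. Keeper goes back to the lower station alone.  [the lower station: the catalyst vial, the fuel sample, the peroxide, the reducing agent | the upper station: the chlorine cylinder, the solvent jar]
7. Keeper goes to the upper station with the peroxide.  [the lower station: the catalyst vial, the fuel sample, the reducing agent | the upper station: the chlorine cylinder, the peroxide, the solvent jar]
8. Keeper goes back to the lower station alone.  [the lower station: the catalyst vial, the fuel sample, the reducing agent | the upper station: the chlorine cylinder, the peroxide, the solvent jar]
9. Keeper goes to the upper station with the catalyst vial.  [the lower station: the fuel sample, the reducing agent | the upper station: the catalyst vial, the chlorine cylinder, the peroxide, the solvent jar]
10. Keeper goes back to the lower station alone.  [the lower station: the fuel sample, the reducing agent | the upper station: the catalyst vial, the chlorine cylinder, the peroxide, the solvent jar]
11. Keeper goes to the upper station with the fuel sample.  [the lower station: the reducing agent | the upper station: the catalyst vial, the chlorine cylinder, the fuel sample, the peroxide, the solvent jar]
12. Keeper goes back to the lower station alone.  [the lower station: the reducing agent | the upper station: the catalyst vial, the chlorine cylinder, the fuel sample, the peroxide, the solvent jar]
13. Keeper goes to the upper station with the reducing agent.  [the lower station: — | the upper station: the catalyst vial, the chlorine cylinder, the fuel sample, the peroxide, the reducing agent, the solvent jar]

13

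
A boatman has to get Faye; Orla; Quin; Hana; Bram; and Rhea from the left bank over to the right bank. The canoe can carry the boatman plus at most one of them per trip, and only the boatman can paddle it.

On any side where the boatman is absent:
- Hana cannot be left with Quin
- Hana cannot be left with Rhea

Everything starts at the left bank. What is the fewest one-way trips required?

13

Counting alone: the boatman can take at most 1 across per trip to the right bank, so moving all 6 needs at least 6 loaded trips out, with a return between consecutive ones — at least 11 crossings.
The safety rule pushes this higher. Following every safe sequence of crossings, the most of the 6 that can be at the right bank as the canoe arrives there on crossing 11 is 5 — never all 6.
So no plan with fewer than 13 crossings exists, and this one achieves 13:
1. Boatman goes to the right bank with Hana.
2. Boatman goes back to the left bank alone.
3. Boatman goes to the right bank with Faye.
4. Boatman goes back to the left bank alone.
5. Boatman goes to the right bank with Orla.
6. Boatman goes back to the left bank alone.
7. Boatman goes to the right bank with Quin.
8. Boatman goes back to the left bank with Hana.
9. Boatman goes to the right bank with Rhea.
10. Boatman goes back to the left bank alone.
11. Boatman goes to the right bank with Bram.
12. Boatman goes back to the left bank alone.
13. Boatman goes to the right bank with Hana.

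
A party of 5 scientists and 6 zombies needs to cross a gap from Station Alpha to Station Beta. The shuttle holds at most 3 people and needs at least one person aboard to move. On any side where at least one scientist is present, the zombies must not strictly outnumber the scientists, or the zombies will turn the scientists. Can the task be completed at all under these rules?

No

The zombies already outnumber the scientists at Station Alpha before anyone moves, so the starting position itself is disallowed.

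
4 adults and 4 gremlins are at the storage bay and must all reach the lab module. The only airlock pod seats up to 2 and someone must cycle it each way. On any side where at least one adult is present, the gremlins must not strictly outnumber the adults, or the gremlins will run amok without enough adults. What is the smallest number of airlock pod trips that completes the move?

Following every safe sequence of crossings from the start, the most of the 8 that can be at the lab module as the airlock pod arrives there on crossings 1, 3, 5 is 2, 3, 4 respectively; the best ever achieved is 4 of 8.
From crossing 7 on, no configuration arises that was not already reachable earlier: only 11 distinct safe configurations (who is on which side, and where the airlock pod is) can ever be reached, none of them has everyone across, and every continuation just revisits them. They are: 0 adults + 0 gremlins across (airlock pod back at the start); 0 adults + 1 gremlin across (airlock pod there); 0 adults + 1 gremlin across (airlock pod back at the start); 0 adults + 2 gremlins across (airlock pod there); 0 adults + 2 gremlins across (airlock pod back at the start); 0 adults + 3 gremlins across (airlock pod there); 0 adults + 3 gremlins across (airlock pod back at the start); 0 adults + 4 gremlins across (airlock pod there); 1 adult + 1 gremlin across (airlock pod there); 1 adult + 1 gremlin across (airlock pod back at the start); 2 adults + 2 gremlins across (airlock pod there). So no valid plan exists.

impossible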